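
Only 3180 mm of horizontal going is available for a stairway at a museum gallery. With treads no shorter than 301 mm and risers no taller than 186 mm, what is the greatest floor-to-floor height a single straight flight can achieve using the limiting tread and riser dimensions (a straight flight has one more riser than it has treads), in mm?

Treads that fit: ⌊3180 / 301⌋ = 10.
Risers = treads + 1 = 11.
Maximum height = 11 × 186 = 2046 mm.

2046 mm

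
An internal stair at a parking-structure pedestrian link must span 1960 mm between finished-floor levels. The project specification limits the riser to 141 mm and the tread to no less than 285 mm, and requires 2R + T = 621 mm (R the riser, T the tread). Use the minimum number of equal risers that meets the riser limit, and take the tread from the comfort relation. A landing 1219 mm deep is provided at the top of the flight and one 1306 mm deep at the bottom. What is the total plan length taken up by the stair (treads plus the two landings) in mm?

⌈1960/141⌉ = 14 risers.
Riser R = 1960 / 14 = 140 mm, within the 141 mm limit.
From 2R + T = 621: T = 621 − 280 = 341 mm.
Treads = 14 − 1 = 13; going = 13 × 341 = 4433 mm.
Enclosure = 4433 + 1219 + 1306 = 6958 mm.

6958 mm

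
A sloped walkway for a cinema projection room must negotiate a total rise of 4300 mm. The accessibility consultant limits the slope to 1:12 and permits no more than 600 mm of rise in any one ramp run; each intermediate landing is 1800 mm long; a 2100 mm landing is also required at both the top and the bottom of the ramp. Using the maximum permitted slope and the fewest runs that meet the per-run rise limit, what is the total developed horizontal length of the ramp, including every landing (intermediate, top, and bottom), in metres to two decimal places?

4300 / 600 = 7.167 → round up to 8 ramp runs. That means 7 intermediate landings.
Ramp run (horizontal) at 1:12: 4300 × 12 = 51600 mm.
Intermediate landings: 7 × 1800 = 12600 mm.
Top and bottom landings: 2 × 2100 = 4200 mm.
Total = 51600 + 12600 + 4200 = 68400 mm.
= 68.40 m.

68.40 m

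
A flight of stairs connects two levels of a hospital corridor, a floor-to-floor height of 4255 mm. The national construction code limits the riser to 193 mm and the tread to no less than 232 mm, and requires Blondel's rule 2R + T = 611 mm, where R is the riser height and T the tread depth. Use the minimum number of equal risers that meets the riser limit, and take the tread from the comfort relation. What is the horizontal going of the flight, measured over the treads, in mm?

5302 mm

4255 / 193 = 22.05, so 23 risers are needed.
Each riser is 4255/23 = 185 mm (≤ 193 mm).
From 2R + T = 611: T = 611 − 370 = 241 mm.
23 risers give 22 treads; going = 22 × 241 = 5302 mm.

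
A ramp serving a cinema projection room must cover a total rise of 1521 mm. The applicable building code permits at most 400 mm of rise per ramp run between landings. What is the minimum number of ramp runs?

4 runs

⌈1521/400⌉ = 4 ramp runs.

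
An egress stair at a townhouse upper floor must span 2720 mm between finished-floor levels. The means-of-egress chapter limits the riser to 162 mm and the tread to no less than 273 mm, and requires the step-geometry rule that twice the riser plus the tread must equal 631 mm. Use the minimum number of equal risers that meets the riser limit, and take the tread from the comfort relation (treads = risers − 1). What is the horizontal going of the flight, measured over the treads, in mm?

4976 mm

2720 / 162 = 16.790 → round up to 17 risers.
R = 2720 ÷ 17 = 160 mm.
From 2R + T = 631: T = 631 − 320 = 311 mm.
17 risers give 16 treads; going = 16 × 311 = 4976 mm.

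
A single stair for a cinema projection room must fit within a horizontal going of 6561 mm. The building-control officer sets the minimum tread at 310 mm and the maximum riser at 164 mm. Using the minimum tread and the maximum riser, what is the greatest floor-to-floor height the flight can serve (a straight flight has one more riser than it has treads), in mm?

3608 mm

6561 / 310 = 21.16, so 21 treads fit.
Risers = treads + 1 = 22.
Maximum height = 22 × 164 = 3608 mm.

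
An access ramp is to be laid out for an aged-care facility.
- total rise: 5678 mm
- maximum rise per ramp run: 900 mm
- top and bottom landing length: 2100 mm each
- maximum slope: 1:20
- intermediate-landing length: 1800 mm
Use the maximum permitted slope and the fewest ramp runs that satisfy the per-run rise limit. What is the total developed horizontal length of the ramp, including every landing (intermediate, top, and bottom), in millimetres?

At most 900 each: 5678/900 = 6.31, giving 7 ramp runs. That means 6 intermediate landings.
Horizontal run for 5678 mm of rise at 1:20 is 5678 × 20 = 113560 mm.
6 intermediate landings contribute 6 × 1800 = 10800 mm.
Top and bottom landings: 2 × 2100 = 4200 mm.
Total = 113560 + 10800 + 4200 = 128560 mm.

128560 mm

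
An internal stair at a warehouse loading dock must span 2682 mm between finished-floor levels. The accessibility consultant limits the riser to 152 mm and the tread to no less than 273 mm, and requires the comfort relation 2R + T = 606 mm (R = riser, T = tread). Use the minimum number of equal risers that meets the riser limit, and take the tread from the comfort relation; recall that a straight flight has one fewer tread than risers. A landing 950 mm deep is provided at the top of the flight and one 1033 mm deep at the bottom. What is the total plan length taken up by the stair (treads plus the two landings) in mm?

7219 mm

2682 / 152 = 17.645 → round up to 18 risers.
R = 2682 ÷ 18 = 149 mm.
From 2R + T = 606: T = 606 − 298 = 308 mm.
18 risers give 17 treads; going = 17 × 308 = 5236 mm.
Add landings: 5236 + 950 + 1033 = 7219 mm.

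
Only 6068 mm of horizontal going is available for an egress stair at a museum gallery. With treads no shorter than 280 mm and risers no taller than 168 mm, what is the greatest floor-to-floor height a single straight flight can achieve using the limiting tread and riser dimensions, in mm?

3696 mm

6068 / 280 = 21.67, so 21 treads fit.
Risers = treads + 1 = 22.
Maximum height = 22 × 168 = 3696 mm.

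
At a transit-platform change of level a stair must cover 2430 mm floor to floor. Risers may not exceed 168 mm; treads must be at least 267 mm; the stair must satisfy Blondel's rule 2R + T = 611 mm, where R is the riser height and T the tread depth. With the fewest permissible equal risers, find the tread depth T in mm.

287 mm

⌈2430/168⌉ = 15 risers.
Riser R = 2430 / 15 = 162 mm, within the 168 mm limit.
T = 611 − 2·162 = 287 mm, which satisfies the 267 mm minimum.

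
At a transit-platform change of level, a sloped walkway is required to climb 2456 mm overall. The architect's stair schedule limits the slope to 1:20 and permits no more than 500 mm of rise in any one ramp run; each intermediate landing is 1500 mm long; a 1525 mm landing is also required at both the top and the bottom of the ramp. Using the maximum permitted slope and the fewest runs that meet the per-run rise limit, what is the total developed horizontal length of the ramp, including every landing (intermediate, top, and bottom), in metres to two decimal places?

58.17 m

⌈2456/500⌉ = 5 ramp runs. That means 4 intermediate landings.
Horizontal run for 2456 mm of rise at 1:20 is 2456 × 20 = 49120 mm.
4 intermediate landings contribute 4 × 1500 = 6000 mm.
Top and bottom landings: 2 × 1525 = 3050 mm.
Total = 49120 + 6000 + 3050 = 58170 mm.
= 58.17 m.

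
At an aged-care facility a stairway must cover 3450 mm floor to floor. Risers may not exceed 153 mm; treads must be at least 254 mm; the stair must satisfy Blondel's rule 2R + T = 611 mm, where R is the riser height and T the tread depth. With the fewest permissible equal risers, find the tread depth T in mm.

3450 / 153 = 22.549 → round up to 23 risers.
Riser R = 3450 / 23 = 150 mm, within the 153 mm limit.
Tread T = 611 − 2 × 150 = 311 mm (≥ 254 mm).

311 mm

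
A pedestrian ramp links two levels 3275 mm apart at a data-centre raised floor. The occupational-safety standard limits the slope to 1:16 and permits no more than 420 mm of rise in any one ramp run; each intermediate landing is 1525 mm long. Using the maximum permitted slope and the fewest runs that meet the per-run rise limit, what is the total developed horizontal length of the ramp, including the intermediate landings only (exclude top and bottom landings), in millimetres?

63075 mm

⌈3275/420⌉ = 8 ramp runs. That means 7 intermediate landings.
Ramp run (horizontal) at 1:16: 3275 × 16 = 52400 mm.
7 intermediate landings contribute 7 × 1525 = 10675 mm.
Total developed length = 52400 + 10675 = 63075 mm.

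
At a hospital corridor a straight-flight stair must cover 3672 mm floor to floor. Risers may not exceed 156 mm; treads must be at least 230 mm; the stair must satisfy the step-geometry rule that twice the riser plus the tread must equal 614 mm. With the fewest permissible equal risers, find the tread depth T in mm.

308 mm

3672 / 156 = 23.54, so 24 risers are needed.
R = 3672 ÷ 24 = 153 mm.
From 2R + T = 614: T = 614 − 306 = 308 mm.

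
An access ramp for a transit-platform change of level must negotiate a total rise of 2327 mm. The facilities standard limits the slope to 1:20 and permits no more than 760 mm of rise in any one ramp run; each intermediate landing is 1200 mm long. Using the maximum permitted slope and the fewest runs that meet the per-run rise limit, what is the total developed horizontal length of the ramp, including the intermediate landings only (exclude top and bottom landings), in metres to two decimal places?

50.14 m

⌈2327/760⌉ = 4 ramp runs. That means 3 intermediate landings.
Ramp run (horizontal) at 1:20: 2327 × 20 = 46540 mm.
Intermediate landings: 3 × 1200 = 3600 mm.
Total developed length = 46540 + 3600 = 50140 mm.
= 50.14 m.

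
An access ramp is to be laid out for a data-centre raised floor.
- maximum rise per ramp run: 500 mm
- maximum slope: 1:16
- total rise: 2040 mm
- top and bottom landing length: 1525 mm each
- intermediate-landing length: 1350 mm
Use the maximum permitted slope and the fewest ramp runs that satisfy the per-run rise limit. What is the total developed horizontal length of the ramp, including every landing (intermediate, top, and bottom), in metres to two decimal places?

41.09 m

2040 / 500 = 4.08, so 5 ramp runs are needed. That means 4 intermediate landings.
Horizontal run for 2040 mm of rise at 1:16 is 2040 × 16 = 32640 mm.
4 intermediate landings contribute 4 × 1350 = 5400 mm.
Top and bottom landings: 2 × 1525 = 3050 mm.
Total = 32640 + 5400 + 3050 = 41090 mm.
= 41.09 m.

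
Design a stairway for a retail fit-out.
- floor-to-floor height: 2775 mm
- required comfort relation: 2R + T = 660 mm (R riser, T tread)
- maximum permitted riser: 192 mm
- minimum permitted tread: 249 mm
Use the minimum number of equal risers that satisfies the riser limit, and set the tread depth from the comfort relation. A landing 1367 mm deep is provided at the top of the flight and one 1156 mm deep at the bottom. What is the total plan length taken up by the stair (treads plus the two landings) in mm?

6583 mm

⌈2775/192⌉ = 15 risers.
R = 2775 ÷ 15 = 185 mm.
T = 660 − 2·185 = 290 mm, which satisfies the 249 mm minimum.
Going = (15 − 1) × 290 = 4060 mm.
Enclosure = 4060 + 1367 + 1156 = 6583 mm.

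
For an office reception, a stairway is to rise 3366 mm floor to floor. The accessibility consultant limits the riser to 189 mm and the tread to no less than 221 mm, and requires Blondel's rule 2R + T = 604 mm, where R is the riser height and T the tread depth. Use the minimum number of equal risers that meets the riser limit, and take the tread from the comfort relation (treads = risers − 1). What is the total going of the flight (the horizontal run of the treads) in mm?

⌈3366/189⌉ = 18 risers.
R = 3366 ÷ 18 = 187 mm.
From 2R + T = 604: T = 604 − 374 = 230 mm.
18 risers give 17 treads; going = 17 × 230 = 3910 mm.

3910 mm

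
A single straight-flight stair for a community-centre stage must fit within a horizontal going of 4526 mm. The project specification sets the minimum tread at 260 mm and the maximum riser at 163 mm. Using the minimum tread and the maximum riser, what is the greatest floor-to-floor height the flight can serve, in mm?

2934 mm

4526 / 260 = 17.41, so 17 treads fit.
Risers = treads + 1 = 18.
Maximum height = 18 × 163 = 2934 mm.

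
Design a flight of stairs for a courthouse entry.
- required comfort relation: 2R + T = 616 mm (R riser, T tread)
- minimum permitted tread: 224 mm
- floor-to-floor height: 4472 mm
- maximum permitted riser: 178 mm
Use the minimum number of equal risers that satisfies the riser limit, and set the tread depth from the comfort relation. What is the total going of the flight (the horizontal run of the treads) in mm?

6800 mm

4472 / 178 = 25.12, so 26 risers are needed.
R = 4472 ÷ 26 = 172 mm.
From 2R + T = 616: T = 616 − 344 = 272 mm.
Treads = 26 − 1 = 25; going = 25 × 272 = 6800 mm.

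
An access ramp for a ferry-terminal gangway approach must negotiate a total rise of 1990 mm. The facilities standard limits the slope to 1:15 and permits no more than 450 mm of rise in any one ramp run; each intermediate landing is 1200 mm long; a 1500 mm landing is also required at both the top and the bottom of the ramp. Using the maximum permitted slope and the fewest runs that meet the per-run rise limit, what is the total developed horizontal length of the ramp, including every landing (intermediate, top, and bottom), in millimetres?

37650 mm

⌈1990/450⌉ = 5 ramp runs. That means 4 intermediate landings.
Ramp run (horizontal) at 1:15: 1990 × 15 = 29850 mm.
Intermediate landings: 4 × 1200 = 4800 mm.
Top and bottom landings: 2 × 1500 = 3000 mm.
Total = 29850 + 4800 + 3000 = 37650 mm.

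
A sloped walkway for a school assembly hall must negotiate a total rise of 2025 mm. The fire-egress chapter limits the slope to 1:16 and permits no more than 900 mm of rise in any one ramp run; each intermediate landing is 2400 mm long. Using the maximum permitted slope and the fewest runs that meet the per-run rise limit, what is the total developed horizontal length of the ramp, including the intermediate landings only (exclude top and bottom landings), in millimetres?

37200 mm

At most 900 each: 2025/900 = 2.25, giving 3 ramp runs. That means 2 intermediate landings.
Ramp run (horizontal) at 1:16: 2025 × 16 = 32400 mm.
2 intermediate landings contribute 2 × 2400 = 4800 mm.
Total developed length = 32400 + 4800 = 37200 mm.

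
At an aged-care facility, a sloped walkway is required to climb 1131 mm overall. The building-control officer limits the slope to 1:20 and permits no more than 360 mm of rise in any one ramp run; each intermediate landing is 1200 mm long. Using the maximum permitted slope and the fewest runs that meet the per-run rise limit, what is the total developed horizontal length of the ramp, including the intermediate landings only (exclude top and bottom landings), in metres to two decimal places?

1131 / 360 = 3.142 → round up to 4 ramp runs. That means 3 intermediate landings.
Ramp run (horizontal) at 1:20: 1131 × 20 = 22620 mm.
Intermediate landings: 3 × 1200 = 3600 mm.
Developed length = 22620 + 3600 = 26220 mm.
= 26.22 m.

26.22 m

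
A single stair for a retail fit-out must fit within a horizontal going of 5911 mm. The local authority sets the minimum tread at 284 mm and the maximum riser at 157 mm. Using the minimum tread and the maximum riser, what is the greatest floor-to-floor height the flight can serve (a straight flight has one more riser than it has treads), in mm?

Treads that fit: ⌊5911 / 284⌋ = 20.
Risers = treads + 1 = 21.
Maximum height = 21 × 157 = 3297 mm.

3297 mm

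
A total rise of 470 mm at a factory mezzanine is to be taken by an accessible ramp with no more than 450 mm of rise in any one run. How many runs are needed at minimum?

At most 450 each: 470/450 = 1.04, giving 2 ramp runs.

2 runs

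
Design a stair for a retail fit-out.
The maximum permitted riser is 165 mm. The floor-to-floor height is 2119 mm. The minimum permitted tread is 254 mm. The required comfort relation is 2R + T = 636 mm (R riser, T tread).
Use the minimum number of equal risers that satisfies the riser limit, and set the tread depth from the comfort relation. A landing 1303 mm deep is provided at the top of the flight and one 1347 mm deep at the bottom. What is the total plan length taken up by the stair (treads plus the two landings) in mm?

⌈2119/165⌉ = 13 risers.
Each riser is 2119/13 = 163 mm (≤ 165 mm).
Tread T = 636 − 2 × 163 = 310 mm (≥ 254 mm).
13 risers give 12 treads; going = 12 × 310 = 3720 mm.
Add landings: 3720 + 1303 + 1347 = 6370 mm.

6370 mm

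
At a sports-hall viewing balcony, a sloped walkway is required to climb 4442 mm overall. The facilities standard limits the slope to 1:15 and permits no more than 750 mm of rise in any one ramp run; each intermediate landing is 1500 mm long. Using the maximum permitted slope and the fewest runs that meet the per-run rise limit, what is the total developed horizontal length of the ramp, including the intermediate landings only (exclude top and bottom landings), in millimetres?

74130 mm

⌈4442/750⌉ = 6 ramp runs. That means 5 intermediate landings.
Horizontal run for 4442 mm of rise at 1:15 is 4442 × 15 = 66630 mm.
5 intermediate landings contribute 5 × 1500 = 7500 mm.
Total developed length = 66630 + 7500 = 74130 mm.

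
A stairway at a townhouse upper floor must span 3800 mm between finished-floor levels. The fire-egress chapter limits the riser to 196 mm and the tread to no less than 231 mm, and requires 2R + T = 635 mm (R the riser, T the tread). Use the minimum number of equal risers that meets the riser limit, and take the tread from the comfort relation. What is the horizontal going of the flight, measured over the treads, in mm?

4845 mm

⌈3800/196⌉ = 20 risers.
Riser R = 3800 / 20 = 190 mm, within the 196 mm limit.
From 2R + T = 635: T = 635 − 380 = 255 mm.
20 risers give 19 treads; going = 19 × 255 = 4845 mm.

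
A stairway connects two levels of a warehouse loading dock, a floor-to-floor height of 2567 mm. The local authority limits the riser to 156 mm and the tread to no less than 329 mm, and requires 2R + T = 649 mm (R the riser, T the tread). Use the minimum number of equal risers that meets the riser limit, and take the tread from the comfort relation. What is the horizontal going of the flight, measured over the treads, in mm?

At most 156 each: 2567/156 = 16.46, giving 17 risers.
R = 2567 ÷ 17 = 151 mm.
From 2R + T = 649: T = 649 − 302 = 347 mm.
Treads = 17 − 1 = 16; going = 16 × 347 = 5552 mm.

5552 mm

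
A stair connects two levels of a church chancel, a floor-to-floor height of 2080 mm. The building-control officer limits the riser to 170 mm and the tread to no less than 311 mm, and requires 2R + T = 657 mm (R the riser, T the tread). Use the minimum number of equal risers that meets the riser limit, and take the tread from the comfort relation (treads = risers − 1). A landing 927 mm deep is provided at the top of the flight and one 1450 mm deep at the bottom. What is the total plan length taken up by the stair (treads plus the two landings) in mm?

2080 / 170 = 12.24, so 13 risers are needed.
Each riser is 2080/13 = 160 mm (≤ 170 mm).
From 2R + T = 657: T = 657 − 320 = 337 mm.
Going = (13 − 1) × 337 = 4044 mm.
Enclosure = 4044 + 927 + 1450 = 6421 mm.

6421 mm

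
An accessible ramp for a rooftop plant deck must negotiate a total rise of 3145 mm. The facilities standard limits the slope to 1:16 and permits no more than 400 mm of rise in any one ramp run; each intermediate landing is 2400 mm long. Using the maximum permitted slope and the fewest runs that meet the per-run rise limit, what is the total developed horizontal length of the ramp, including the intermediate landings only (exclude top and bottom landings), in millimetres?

At most 400 each: 3145/400 = 7.86, giving 8 ramp runs. That means 7 intermediate landings.
Ramp run (horizontal) at 1:16: 3145 × 16 = 50320 mm.
7 intermediate landings contribute 7 × 2400 = 16800 mm.
Developed length = 50320 + 16800 = 67120 mm.

67120 mm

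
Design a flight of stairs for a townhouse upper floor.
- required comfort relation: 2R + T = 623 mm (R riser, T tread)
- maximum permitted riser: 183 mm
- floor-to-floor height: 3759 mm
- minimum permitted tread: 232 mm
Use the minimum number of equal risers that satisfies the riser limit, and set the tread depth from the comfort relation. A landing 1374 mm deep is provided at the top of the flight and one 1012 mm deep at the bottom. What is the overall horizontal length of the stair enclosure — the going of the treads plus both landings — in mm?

7686 mm

⌈3759/183⌉ = 21 risers.
R = 3759 ÷ 21 = 179 mm.
T = 623 − 2·179 = 265 mm, which satisfies the 232 mm minimum.
21 risers give 20 treads; going = 20 × 265 = 5300 mm.
Enclosure = 5300 + 1374 + 1012 = 7686 mm.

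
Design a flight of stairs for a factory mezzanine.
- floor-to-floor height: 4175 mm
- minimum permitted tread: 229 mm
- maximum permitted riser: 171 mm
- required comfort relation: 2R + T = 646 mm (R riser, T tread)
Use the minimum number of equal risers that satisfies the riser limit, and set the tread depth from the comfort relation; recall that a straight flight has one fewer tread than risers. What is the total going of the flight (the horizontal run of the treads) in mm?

4175 / 171 = 24.415 → round up to 25 risers.
R = 4175 ÷ 25 = 167 mm.
Tread T = 646 − 2 × 167 = 312 mm (≥ 229 mm).
25 risers give 24 treads; going = 24 × 312 = 7488 mm.

7488 mm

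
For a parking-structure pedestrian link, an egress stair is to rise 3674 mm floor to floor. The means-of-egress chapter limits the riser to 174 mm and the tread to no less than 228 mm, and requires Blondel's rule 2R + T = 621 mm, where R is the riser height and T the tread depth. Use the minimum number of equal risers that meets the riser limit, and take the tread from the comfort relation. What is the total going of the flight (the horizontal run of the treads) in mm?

3674 / 174 = 21.115 → round up to 22 risers.
R = 3674 ÷ 22 = 167 mm.
Tread T = 621 − 2 × 167 = 287 mm (≥ 228 mm).
Treads = 22 − 1 = 21; going = 21 × 287 = 6027 mm.

6027 mm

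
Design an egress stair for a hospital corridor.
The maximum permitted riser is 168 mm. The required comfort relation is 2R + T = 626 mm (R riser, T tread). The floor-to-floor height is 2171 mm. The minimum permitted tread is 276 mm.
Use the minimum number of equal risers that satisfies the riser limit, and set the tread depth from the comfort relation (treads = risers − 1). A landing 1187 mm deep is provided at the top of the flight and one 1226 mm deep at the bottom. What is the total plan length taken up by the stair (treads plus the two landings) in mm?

2171 / 168 = 12.923 → round up to 13 risers.
Each riser is 2171/13 = 167 mm (≤ 168 mm).
From 2R + T = 626: T = 626 − 334 = 292 mm.
Treads = 13 − 1 = 12; going = 12 × 292 = 3504 mm.
Add landings: 3504 + 1187 + 1226 = 5917 mm.

5917 mm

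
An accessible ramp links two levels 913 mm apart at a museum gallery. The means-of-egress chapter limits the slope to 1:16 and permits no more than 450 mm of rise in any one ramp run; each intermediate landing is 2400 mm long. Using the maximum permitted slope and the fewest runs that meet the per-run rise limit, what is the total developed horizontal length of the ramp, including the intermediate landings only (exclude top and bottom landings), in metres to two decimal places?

19.41 m

913 / 450 = 2.03, so 3 ramp runs are needed. That means 2 intermediate landings.
Horizontal run for 913 mm of rise at 1:16 is 913 × 16 = 14608 mm.
Intermediate landings: 2 × 2400 = 4800 mm.
Developed length = 14608 + 4800 = 19408 mm.
= 19.41 m.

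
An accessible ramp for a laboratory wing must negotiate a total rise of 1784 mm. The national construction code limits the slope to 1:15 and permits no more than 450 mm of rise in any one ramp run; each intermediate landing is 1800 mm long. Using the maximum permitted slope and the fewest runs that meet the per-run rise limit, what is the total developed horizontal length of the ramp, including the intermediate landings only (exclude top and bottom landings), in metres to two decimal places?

At most 450 each: 1784/450 = 3.96, giving 4 ramp runs. That means 3 intermediate landings.
Horizontal run for 1784 mm of rise at 1:15 is 1784 × 15 = 26760 mm.
Intermediate landings: 3 × 1800 = 5400 mm.
Total developed length = 26760 + 5400 = 32160 mm.
= 32.16 m.

32.16 m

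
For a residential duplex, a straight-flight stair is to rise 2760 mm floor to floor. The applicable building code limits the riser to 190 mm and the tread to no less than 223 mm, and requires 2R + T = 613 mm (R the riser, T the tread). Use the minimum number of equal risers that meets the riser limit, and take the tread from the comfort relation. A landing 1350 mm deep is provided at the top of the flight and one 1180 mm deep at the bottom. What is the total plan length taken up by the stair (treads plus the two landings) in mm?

⌈2760/190⌉ = 15 risers.
R = 2760 ÷ 15 = 184 mm.
From 2R + T = 613: T = 613 − 368 = 245 mm.
Going = (15 − 1) × 245 = 3430 mm.
Add landings: 3430 + 1350 + 1180 = 5960 mm.

5960 mm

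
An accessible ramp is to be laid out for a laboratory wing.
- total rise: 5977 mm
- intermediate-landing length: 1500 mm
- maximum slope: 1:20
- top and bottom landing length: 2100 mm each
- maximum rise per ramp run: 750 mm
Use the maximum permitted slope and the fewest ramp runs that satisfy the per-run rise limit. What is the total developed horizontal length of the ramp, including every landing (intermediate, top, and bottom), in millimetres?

At most 750 each: 5977/750 = 7.97, giving 8 ramp runs. That means 7 intermediate landings.
Ramp run (horizontal) at 1:20: 5977 × 20 = 119540 mm.
Intermediate landings: 7 × 1500 = 10500 mm.
Top and bottom landings: 2 × 2100 = 4200 mm.
Total = 119540 + 10500 + 4200 = 134240 mm.

134240 mm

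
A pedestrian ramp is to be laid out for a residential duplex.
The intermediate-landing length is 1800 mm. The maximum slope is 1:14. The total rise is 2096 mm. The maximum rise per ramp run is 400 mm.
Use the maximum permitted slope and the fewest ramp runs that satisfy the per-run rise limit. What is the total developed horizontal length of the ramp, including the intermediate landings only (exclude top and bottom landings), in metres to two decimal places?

⌈2096/400⌉ = 6 ramp runs. That means 5 intermediate landings.
Ramp run (horizontal) at 1:14: 2096 × 14 = 29344 mm.
5 intermediate landings contribute 5 × 1800 = 9000 mm.
Developed length = 29344 + 9000 = 38344 mm.
= 38.34 m.

38.34 m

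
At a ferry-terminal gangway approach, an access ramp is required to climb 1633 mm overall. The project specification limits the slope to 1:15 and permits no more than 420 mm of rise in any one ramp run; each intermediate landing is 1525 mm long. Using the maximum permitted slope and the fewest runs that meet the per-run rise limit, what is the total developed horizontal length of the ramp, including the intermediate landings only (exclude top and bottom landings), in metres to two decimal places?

29.07 m

At most 420 each: 1633/420 = 3.89, giving 4 ramp runs. That means 3 intermediate landings.
Ramp run (horizontal) at 1:15: 1633 × 15 = 24495 mm.
Intermediate landings: 3 × 1525 = 4575 mm.
Developed length = 24495 + 4575 = 29070 mm.
= 29.07 m.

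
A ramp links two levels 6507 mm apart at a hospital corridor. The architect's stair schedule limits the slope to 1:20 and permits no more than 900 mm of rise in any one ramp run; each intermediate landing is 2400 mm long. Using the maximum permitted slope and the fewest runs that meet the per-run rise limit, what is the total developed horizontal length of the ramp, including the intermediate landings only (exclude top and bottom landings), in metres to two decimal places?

⌈6507/900⌉ = 8 ramp runs. That means 7 intermediate landings.
Ramp run (horizontal) at 1:20: 6507 × 20 = 130140 mm.
7 intermediate landings contribute 7 × 2400 = 16800 mm.
Developed length = 130140 + 16800 = 146940 mm.
= 146.94 m.

146.94 m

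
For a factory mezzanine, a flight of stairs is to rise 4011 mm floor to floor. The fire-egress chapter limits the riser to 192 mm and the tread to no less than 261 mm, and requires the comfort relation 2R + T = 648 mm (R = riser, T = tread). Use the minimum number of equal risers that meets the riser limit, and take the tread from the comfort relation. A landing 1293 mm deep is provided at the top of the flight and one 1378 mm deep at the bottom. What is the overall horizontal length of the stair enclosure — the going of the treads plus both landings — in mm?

7991 mm

4011 / 192 = 20.891 → round up to 21 risers.
R = 4011 ÷ 21 = 191 mm.
From 2R + T = 648: T = 648 − 382 = 266 mm.
Going = (21 − 1) × 266 = 5320 mm.
Enclosure = 5320 + 1293 + 1378 = 7991 mm.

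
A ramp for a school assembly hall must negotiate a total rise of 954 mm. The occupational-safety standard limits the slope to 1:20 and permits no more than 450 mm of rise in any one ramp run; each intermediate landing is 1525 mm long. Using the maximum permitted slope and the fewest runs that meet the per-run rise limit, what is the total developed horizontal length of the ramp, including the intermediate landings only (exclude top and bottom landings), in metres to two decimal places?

⌈954/450⌉ = 3 ramp runs. That means 2 intermediate landings.
Horizontal run for 954 mm of rise at 1:20 is 954 × 20 = 19080 mm.
2 intermediate landings contribute 2 × 1525 = 3050 mm.
Total developed length = 19080 + 3050 = 22130 mm.
= 22.13 m.

22.13 m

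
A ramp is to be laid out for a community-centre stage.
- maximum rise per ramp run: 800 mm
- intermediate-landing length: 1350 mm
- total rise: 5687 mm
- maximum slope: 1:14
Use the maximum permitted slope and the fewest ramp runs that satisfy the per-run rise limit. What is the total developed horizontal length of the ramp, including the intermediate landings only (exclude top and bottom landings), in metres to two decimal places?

89.07 m

At most 800 each: 5687/800 = 7.11, giving 8 ramp runs. That means 7 intermediate landings.
Horizontal run for 5687 mm of rise at 1:14 is 5687 × 14 = 79618 mm.
7 intermediate landings contribute 7 × 1350 = 9450 mm.
Developed length = 79618 + 9450 = 89068 mm.
= 89.07 m.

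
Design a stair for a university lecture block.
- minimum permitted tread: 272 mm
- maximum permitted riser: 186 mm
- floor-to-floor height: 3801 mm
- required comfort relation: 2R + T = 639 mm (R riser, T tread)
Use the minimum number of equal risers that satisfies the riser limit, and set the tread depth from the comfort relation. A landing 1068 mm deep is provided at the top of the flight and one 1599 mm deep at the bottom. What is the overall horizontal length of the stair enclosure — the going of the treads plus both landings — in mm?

8207 mm

⌈3801/186⌉ = 21 risers.
Each riser is 3801/21 = 181 mm (≤ 186 mm).
T = 639 − 2·181 = 277 mm, which satisfies the 272 mm minimum.
Treads = 21 − 1 = 20; going = 20 × 277 = 5540 mm.
Enclosure = 5540 + 1068 + 1599 = 8207 mm.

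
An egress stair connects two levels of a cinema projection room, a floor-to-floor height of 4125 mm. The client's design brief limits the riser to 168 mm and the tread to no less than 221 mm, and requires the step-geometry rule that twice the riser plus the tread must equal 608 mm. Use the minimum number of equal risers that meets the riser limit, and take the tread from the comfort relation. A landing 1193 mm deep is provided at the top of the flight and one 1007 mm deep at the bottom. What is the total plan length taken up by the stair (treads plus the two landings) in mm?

4125 / 168 = 24.55, so 25 risers are needed.
Riser R = 4125 / 25 = 165 mm, within the 168 mm limit.
Tread T = 608 − 2 × 165 = 278 mm (≥ 221 mm).
25 risers give 24 treads; going = 24 × 278 = 6672 mm.
Add landings: 6672 + 1193 + 1007 = 8872 mm.

8872 mm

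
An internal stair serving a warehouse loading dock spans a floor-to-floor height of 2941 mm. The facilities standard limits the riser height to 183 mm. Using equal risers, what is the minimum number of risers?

17 risers

2941 / 183 = 16.07, so 17 risers are needed.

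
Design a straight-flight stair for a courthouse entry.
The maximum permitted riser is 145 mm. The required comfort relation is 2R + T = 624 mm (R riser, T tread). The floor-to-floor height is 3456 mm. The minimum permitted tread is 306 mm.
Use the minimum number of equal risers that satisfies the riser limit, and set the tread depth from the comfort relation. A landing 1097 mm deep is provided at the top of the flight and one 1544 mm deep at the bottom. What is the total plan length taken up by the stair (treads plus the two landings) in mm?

10369 mm

3456 / 145 = 23.83, so 24 risers are needed.
Riser R = 3456 / 24 = 144 mm, within the 145 mm limit.
From 2R + T = 624: T = 624 − 288 = 336 mm.
Going = (24 − 1) × 336 = 7728 mm.
Add landings: 7728 + 1097 + 1544 = 10369 mm.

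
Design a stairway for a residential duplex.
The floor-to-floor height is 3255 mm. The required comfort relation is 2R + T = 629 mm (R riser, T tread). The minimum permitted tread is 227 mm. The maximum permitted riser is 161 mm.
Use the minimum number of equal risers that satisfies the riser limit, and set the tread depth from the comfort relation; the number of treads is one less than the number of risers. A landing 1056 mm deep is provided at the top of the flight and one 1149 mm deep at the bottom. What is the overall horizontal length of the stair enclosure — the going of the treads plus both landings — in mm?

8585 mm

3255 / 161 = 20.22, so 21 risers are needed.
Riser R = 3255 / 21 = 155 mm, within the 161 mm limit.
T = 629 − 2·155 = 319 mm, which satisfies the 227 mm minimum.
Treads = 21 − 1 = 20; going = 20 × 319 = 6380 mm.
Enclosure = 6380 + 1056 + 1149 = 8585 mm.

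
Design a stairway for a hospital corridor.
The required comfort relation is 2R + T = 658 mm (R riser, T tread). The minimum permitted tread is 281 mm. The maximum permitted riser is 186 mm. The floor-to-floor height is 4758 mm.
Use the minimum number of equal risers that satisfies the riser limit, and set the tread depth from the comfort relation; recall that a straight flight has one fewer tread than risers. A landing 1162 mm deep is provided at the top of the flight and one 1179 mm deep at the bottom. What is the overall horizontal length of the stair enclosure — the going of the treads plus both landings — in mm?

⌈4758/186⌉ = 26 risers.
R = 4758 ÷ 26 = 183 mm.
T = 658 − 2·183 = 292 mm, which satisfies the 281 mm minimum.
26 risers give 25 treads; going = 25 × 292 = 7300 mm.
Add landings: 7300 + 1162 + 1179 = 9641 mm.

9641 mm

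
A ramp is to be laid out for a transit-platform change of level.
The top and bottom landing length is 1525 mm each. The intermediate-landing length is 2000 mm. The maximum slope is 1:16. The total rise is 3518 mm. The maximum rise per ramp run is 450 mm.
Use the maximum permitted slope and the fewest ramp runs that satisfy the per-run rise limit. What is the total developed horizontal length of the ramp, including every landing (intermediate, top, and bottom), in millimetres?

3518 / 450 = 7.818 → round up to 8 ramp runs. That means 7 intermediate landings.
Ramp run (horizontal) at 1:16: 3518 × 16 = 56288 mm.
Intermediate landings: 7 × 2000 = 14000 mm.
Top and bottom landings: 2 × 1525 = 3050 mm.
Total = 56288 + 14000 + 3050 = 73338 mm.

73338 mm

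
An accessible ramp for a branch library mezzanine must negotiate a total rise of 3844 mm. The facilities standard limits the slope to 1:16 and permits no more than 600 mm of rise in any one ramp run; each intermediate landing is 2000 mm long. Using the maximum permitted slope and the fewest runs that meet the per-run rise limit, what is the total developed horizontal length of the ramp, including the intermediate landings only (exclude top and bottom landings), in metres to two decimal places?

3844 / 600 = 6.407 → round up to 7 ramp runs. That means 6 intermediate landings.
Ramp run (horizontal) at 1:16: 3844 × 16 = 61504 mm.
Intermediate landings: 6 × 2000 = 12000 mm.
Developed length = 61504 + 12000 = 73504 mm.
= 73.50 m.

73.50 m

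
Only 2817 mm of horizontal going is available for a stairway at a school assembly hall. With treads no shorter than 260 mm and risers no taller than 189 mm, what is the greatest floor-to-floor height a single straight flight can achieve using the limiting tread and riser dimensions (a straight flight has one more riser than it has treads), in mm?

Treads that fit: ⌊2817 / 260⌋ = 10.
Risers = treads + 1 = 11.
Maximum height = 11 × 189 = 2079 mm.

2079 mm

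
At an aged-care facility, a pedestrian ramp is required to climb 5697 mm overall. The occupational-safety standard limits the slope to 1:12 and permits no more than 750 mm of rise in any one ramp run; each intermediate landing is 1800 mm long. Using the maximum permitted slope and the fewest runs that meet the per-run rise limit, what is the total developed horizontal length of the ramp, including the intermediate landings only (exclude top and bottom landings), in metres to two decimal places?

At most 750 each: 5697/750 = 7.60, giving 8 ramp runs. That means 7 intermediate landings.
Horizontal run for 5697 mm of rise at 1:12 is 5697 × 12 = 68364 mm.
7 intermediate landings contribute 7 × 1800 = 12600 mm.
Total developed length = 68364 + 12600 = 80964 mm.
= 80.96 m.

80.96 m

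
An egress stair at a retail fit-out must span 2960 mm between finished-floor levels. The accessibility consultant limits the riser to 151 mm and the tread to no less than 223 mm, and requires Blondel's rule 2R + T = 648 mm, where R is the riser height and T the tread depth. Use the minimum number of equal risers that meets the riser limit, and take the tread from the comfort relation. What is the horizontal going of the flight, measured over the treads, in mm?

At most 151 each: 2960/151 = 19.60, giving 20 risers.
R = 2960 ÷ 20 = 148 mm.
T = 648 − 2·148 = 352 mm, which satisfies the 223 mm minimum.
Treads = 20 − 1 = 19; going = 19 × 352 = 6688 mm.

6688 mm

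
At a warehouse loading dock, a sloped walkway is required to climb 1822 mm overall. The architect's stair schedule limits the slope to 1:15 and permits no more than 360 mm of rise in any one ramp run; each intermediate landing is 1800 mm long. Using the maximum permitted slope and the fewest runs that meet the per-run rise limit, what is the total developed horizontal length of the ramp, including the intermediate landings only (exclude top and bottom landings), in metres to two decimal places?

1822 / 360 = 5.061 → round up to 6 ramp runs. That means 5 intermediate landings.
Horizontal run for 1822 mm of rise at 1:15 is 1822 × 15 = 27330 mm.
Intermediate landings: 5 × 1800 = 9000 mm.
Developed length = 27330 + 9000 = 36330 mm.
= 36.33 m.

36.33 m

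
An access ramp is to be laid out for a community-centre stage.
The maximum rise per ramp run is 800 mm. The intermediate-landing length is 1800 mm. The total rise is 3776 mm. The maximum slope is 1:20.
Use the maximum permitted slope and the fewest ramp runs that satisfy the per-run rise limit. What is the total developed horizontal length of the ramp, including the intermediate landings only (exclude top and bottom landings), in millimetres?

3776 / 800 = 4.720 → round up to 5 ramp runs. That means 4 intermediate landings.
Ramp run (horizontal) at 1:20: 3776 × 20 = 75520 mm.
4 intermediate landings contribute 4 × 1800 = 7200 mm.
Developed length = 75520 + 7200 = 82720 mm.

82720 mm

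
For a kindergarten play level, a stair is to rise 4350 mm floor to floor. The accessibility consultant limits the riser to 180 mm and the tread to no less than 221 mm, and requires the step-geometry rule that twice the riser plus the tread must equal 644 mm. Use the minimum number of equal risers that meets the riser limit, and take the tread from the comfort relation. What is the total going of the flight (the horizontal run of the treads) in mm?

4350 / 180 = 24.17, so 25 risers are needed.
Riser R = 4350 / 25 = 174 mm, within the 180 mm limit.
T = 644 − 2·174 = 296 mm, which satisfies the 221 mm minimum.
25 risers give 24 treads; going = 24 × 296 = 7104 mm.

7104 mm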